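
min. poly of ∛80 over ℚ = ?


∛80 satisfies x³ - 80 = 0, irreducible over ℚ (no rational root; 80 is not a perfect cube)

Minimal polynomial: x³ - 80


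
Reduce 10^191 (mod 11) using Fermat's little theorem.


Fermat's little theorem: if p is prime and gcd(a,p)=1, then a^(p-1) ≡ 1 (mod p)
p = 11 is prime, gcd(10,11) = 1
Reduce exponent: 191 mod 10 = 1
So 10^191 ≡ 10^1 (mod 11)
10^1 mod 11 = 10

10^191 ≡ 10 (mod 11)


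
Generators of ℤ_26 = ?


g generates ℤ_n iff gcd(g,n) = 1
Prime factors of 26: 2, 13
Generators are g ∈ {1,...,25} not divisible by any of these primes.
Generators: {1, 3, 5, 7, 9, 11, 15, 17, 19, 21, 23, 25}
Number of generators = φ(26) = 12

Generators of ℤ_26 = {1, 3, 5, 7, 9, 11, 15, 17, 19, 21, 23, 25}


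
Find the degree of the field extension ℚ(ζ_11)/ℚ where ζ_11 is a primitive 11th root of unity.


[ℚ(ζ_n):ℚ] = deg Φ_n(x) = φ(n). Here φ(11) = 10

[ℚ(ζ_11)/ℚ where ζ_11 is a primitive 11th root of unity] = 10


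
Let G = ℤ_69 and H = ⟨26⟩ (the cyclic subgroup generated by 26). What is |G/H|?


|⟨26⟩| = n / gcd(26, 69) = 69 / 1 = 69
H is normal (ℤ_69 is abelian).
|G/H| = |G| / |H| = 69 / 69 = 1

|G/H| = 1


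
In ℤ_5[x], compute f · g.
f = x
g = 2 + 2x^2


Expand and collect like terms; reduce coefficients mod 5:
x^0: 0·2 = 0 ≡ 0 (mod 5)
x^1: 0·0 + 1·2 = 2 ≡ 2 (mod 5)
x^2: 0·2 + 1·0 = 0 ≡ 0 (mod 5)
x^3: 1·2 = 2 ≡ 2 (mod 5)
Result: 2x + 2x^3

f · g = 2x + 2x^3


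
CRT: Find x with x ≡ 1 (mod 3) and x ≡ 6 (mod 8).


m₁ = 3, m₂ = 8, gcd = 1, so CRT applies. M = m₁·m₂ = 24
Let M₁ = M/m₁ = 8, M₂ = M/m₂ = 3
Find y₁ ≡ M₁⁻¹ (mod m₁): 8⁻¹ ≡ 2 (mod 3)
Find y₂ ≡ M₂⁻¹ (mod m₂): 3⁻¹ ≡ 3 (mod 8)
x = a₁·M₁·y₁ + a₂·M₂·y₂ = 1·8·2 + 6·3·3 = 70
Reduce mod 24: x ≡ 22
Check: 22 mod 3 = 1 ✓, 22 mod 8 = 6 ✓

x ≡ 22 (mod 24)


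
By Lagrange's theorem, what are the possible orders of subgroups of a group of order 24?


Lagrange's theorem: |H| divides |G|
|G| = 24
Divisors of 24: 1, 2, 3, 4, 6, 8, 12, 24

Possible subgroup orders: {1, 2, 3, 4, 6, 8, 12, 24}


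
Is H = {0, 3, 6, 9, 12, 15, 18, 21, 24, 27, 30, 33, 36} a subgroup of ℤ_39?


Subgroup test for H = {0, 3, 6, 9, 12, 15, 18, 21, 24, 27, 30, 33, 36} in (ℤ_39, +):
(1) 0 ∈ H? Yes
(2) Closure: for all a,b ∈ H, (a+b) mod 39 ∈ H? Yes
(3) Inverses: for all a ∈ H, -a mod 39 ∈ H? Yes

Yes, H is a subgroup of ℤ_39


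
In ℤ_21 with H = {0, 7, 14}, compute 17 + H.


17 + H = {17 + h (mod 21) : h ∈ H}
17+0=17, 17+7=3, 17+14=10
17 + H = {3, 10, 17} = 3 + H

17 + H = {3, 10, 17}


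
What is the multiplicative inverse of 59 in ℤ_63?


Use the extended Euclidean algorithm to write 1 = 59·s + 63·t; then s mod 63 is the inverse.
Euclidean algorithm:
  59 = 0·63 + 59
  63 = 1·59 + 4
  59 = 14·4 + 3
  4 = 1·3 + 1
  3 = 3·1 + 0
gcd(59,63) = 1
Back-substitution gives: 59·(-16) + 63·(15) = 1
So 59⁻¹ ≡ -16 ≡ 47 (mod 63)
Check: 59 × 47 = 2773 ≡ 1 (mod 63) ✓

59⁻¹ ≡ 47 (mod 63)


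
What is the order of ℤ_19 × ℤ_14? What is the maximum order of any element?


|ℤ_19 × ℤ_14| = 19 × 14 = 266
Max element order = lcm(19,14) = 266
Cyclic? Yes (gcd=1)

|ℤ_19×ℤ_14| = 266, max element order = 266


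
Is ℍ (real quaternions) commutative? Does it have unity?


quaternion multiplication is non-commutative (ij = k ≠ ji = -k); has unity 1; a division ring but not an integral domain since integral domains are commutative by convention
Commutative: No
Integral domain: No
Has unity: Yes

ℍ (real quaternions): Commutative=No, Unity=Yes


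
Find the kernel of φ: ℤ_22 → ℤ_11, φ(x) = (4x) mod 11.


Kernel = preimage of identity
ker(φ) = {x ∈ ℤ_22 : 4x ≡ 0 (mod 11)}. Since 11 | 22, φ is well-defined. The kernel is the cyclic subgroup ⟨11⟩ of ℤ_22 (order 2), i.e. {0, 11}

ker(φ) = {0, 11}


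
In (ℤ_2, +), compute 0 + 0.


Operation: addition mod 2
0 + 0 = (a + b) mod 2 with a = 0, b = 0

0 + 0 = 0


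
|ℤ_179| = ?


ℤ_n has n elements.

|ℤ_179| = 179


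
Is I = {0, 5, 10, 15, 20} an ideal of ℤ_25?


Check ideal conditions for I = {0, 5, 10, 15, 20} in ℤ_25:
(1) I is an additive subgroup? Yes
(2) For r ∈ ℤ_25 and a ∈ I: r·a ∈ I? Yes

Yes, I is an ideal of ℤ_25


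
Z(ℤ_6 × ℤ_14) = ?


Z(G) = {g ∈ G | gx = xg for all x ∈ G}
Direct product of abelian groups is abelian, so Z(G) = G

Z(ℤ_6 × ℤ_14) = ℤ_6 × ℤ_14


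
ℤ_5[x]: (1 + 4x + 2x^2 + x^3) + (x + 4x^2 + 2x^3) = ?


Add coefficients mod 5:
x^0: 1 + 0 = 1 (mod 5)
x^1: 4 + 1 = 0 (mod 5)
x^2: 2 + 4 = 1 (mod 5)
x^3: 1 + 2 = 3 (mod 5)
Result: 1 + x^2 + 3x^3

f + g = 1 + x^2 + 3x^3


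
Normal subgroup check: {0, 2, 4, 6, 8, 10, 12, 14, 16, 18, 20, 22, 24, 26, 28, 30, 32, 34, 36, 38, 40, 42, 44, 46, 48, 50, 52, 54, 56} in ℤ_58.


H = {0, 2, 4, 6, 8, 10, 12, 14, 16, 18, 20, 22, 24, 26, 28, 30, 32, 34, 36, 38, 40, 42, 44, 46, 48, 50, 52, 54, 56} in ℤ_58
ℤ_58 is abelian; every subgroup of an abelian group is normal

Yes, normal subgroup


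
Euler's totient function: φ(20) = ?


φ(n) = count of k ∈ {1,...,n} with gcd(k,n)=1
Coprimes to 20: {1, 3, 7, 9, 11, 13, 17, 19}
Count: 8

φ(20) = 8


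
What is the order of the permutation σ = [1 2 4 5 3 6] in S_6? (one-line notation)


Cycle decomposition: (3 4 5)
Cycle lengths: 3
Order = lcm(3) = 3

ord(σ) = 3


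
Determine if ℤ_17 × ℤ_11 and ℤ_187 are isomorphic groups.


Comparing ℤ_17 × ℤ_11 and ℤ_187:
gcd(17,11) = 1, so ℤ_17 × ℤ_11 ≅ ℤ_187 (CRT)

Yes, ℤ_17 × ℤ_11 ≅ ℤ_187


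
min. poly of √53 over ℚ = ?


√53 satisfies x² - 53 = 0, irreducible over ℚ since 53 is squarefree

Minimal polynomial: x² - 53


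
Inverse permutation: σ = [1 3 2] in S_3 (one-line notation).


To find σ⁻¹, swap domain and range:
σ(1) = 1 → σ⁻¹(1) = 1
σ(2) = 3 → σ⁻¹(3) = 2
σ(3) = 2 → σ⁻¹(2) = 3

σ⁻¹ = [1 3 2]


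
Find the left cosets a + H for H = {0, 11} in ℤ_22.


H = {0, 11}, |H| = 2
Number of cosets = |G|/|H| = 22/2 = 11
0 + H = {0, 11}
1 + H = {1, 12}
2 + H = {2, 13}
3 + H = {3, 14}
4 + H = {4, 15}
5 + H = {5, 16}
6 + H = {6, 17}
7 + H = {7, 18}
8 + H = {8, 19}
9 + H = {9, 20}
10 + H = {10, 21}

Cosets: 0+H={0,11}; 1+H={1,12}; 2+H={2,13}; 3+H={3,14}; 4+H={4,15}; 5+H={5,16}; 6+H={6,17}; 7+H={7,18}; 8+H={8,19}; 9+H={9,20}; 10+H={10,21}


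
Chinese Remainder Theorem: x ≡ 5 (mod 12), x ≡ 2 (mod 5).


m₁ = 12, m₂ = 5, gcd = 1, so CRT applies. M = m₁·m₂ = 60
Let M₁ = M/m₁ = 5, M₂ = M/m₂ = 12
Find y₁ ≡ M₁⁻¹ (mod m₁): 5⁻¹ ≡ 5 (mod 12)
Find y₂ ≡ M₂⁻¹ (mod m₂): 12⁻¹ ≡ 3 (mod 5)
x = a₁·M₁·y₁ + a₂·M₂·y₂ = 5·5·5 + 2·12·3 = 197
Reduce mod 60: x ≡ 17
Check: 17 mod 12 = 5 ✓, 17 mod 5 = 2 ✓

x ≡ 17 (mod 60)


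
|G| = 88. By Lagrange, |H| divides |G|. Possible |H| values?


Lagrange's theorem: |H| divides |G|
|G| = 88
Divisors of 88: 1, 2, 4, 8, 11, 22, 44, 88

Possible subgroup orders: {1, 2, 4, 8, 11, 22, 44, 88}


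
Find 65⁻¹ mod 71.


Use the extended Euclidean algorithm to write 1 = 65·s + 71·t; then s mod 71 is the inverse.
Euclidean algorithm:
  65 = 0·71 + 65
  71 = 1·65 + 6
  65 = 10·6 + 5
  6 = 1·5 + 1
  5 = 5·1 + 0
gcd(65,71) = 1
Back-substitution gives: 65·(-12) + 71·(11) = 1
So 65⁻¹ ≡ -12 ≡ 59 (mod 71)
Check: 65 × 59 = 3835 ≡ 1 (mod 71) ✓

65⁻¹ ≡ 59 (mod 71)


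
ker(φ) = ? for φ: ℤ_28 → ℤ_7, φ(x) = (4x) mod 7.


Kernel = preimage of identity
ker(φ) = {x ∈ ℤ_28 : 4x ≡ 0 (mod 7)}. Since 7 | 28, φ is well-defined. The kernel is the cyclic subgroup ⟨7⟩ of ℤ_28 (order 4), i.e. {0, 7, 14, 21}

ker(φ) = {0, 7, 14, 21}


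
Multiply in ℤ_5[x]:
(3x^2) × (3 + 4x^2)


Expand and collect like terms; reduce coefficients mod 5:
x^0: 0·3 = 0 ≡ 0 (mod 5)
x^1: 0·0 + 0·3 = 0 ≡ 0 (mod 5)
x^2: 0·4 + 0·0 + 3·3 = 9 ≡ 4 (mod 5)
x^3: 0·4 + 3·0 = 0 ≡ 0 (mod 5)
x^4: 3·4 = 12 ≡ 2 (mod 5)
Result: 4x^2 + 2x^4

f · g = 4x^2 + 2x^4


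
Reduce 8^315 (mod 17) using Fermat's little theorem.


Fermat's little theorem: if p is prime and gcd(a,p)=1, then a^(p-1) ≡ 1 (mod p)
p = 17 is prime, gcd(8,17) = 1
Reduce exponent: 315 mod 16 = 11
So 8^315 ≡ 8^11 (mod 17)
8^11 mod 17 = 2

8^315 ≡ 2 (mod 17)


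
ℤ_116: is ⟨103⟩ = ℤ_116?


g generates ℤ_n iff gcd(g, n) = 1
gcd(103, 116) = 1
Since gcd = 1, 103 is a generator.

Yes, 103 generates ℤ_116


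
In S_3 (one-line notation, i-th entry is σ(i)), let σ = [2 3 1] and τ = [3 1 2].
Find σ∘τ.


σ∘τ: apply τ first, then σ
1 →τ 3 →σ 1
2 →τ 1 →σ 2
3 →τ 2 →σ 3

σ∘τ = [1 2 3]


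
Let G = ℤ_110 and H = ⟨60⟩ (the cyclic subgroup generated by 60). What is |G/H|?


|⟨60⟩| = n / gcd(60, 110) = 110 / 10 = 11
H is normal (ℤ_110 is abelian).
|G/H| = |G| / |H| = 110 / 11 = 10

|G/H| = 10


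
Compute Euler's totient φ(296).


Factor n: 296 = 2^3 × 37
φ(n) = n · ∏(1 - 1/p) over distinct primes p | n
φ(296) = 296 · (1 - 1/2) · (1 - 1/37) = 144

φ(296) = 144


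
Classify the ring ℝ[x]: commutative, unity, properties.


Polynomial ring over ℝ (an integral domain) is a commutative integral domain with unity 1
Commutative: Yes
Integral domain: Yes
Has unity: Yes

ℝ[x]: Commutative=Yes, Unity=Yes


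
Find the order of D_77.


|D_n| = 2n (n rotations and n reflections)
|D_77| = 2×77 = 154

|D_77| = 154


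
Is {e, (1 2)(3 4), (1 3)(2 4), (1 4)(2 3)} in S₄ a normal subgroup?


H = {e, (1 2)(3 4), (1 3)(2 4), (1 4)(2 3)} in S₄
This is the Klein four-group V₄; it is normal in S₄ (it is a union of conjugacy classes)

Yes, normal subgroup


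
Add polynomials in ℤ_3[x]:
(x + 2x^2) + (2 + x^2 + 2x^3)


Add coefficients mod 3:
x^0: 0 + 2 = 2 (mod 3)
x^1: 1 + 0 = 1 (mod 3)
x^2: 2 + 1 = 0 (mod 3)
x^3: 0 + 2 = 2 (mod 3)
Result: 2 + x + 2x^3

f + g = 2 + x + 2x^3


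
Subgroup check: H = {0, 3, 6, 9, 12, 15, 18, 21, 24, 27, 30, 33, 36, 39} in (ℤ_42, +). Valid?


Subgroup test for H = {0, 3, 6, 9, 12, 15, 18, 21, 24, 27, 30, 33, 36, 39} in (ℤ_42, +):
(1) 0 ∈ H? Yes
(2) Closure: for all a,b ∈ H, (a+b) mod 42 ∈ H? Yes
(3) Inverses: for all a ∈ H, -a mod 42 ∈ H? Yes

Yes, H is a subgroup of ℤ_42


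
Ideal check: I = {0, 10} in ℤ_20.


Check ideal conditions for I = {0, 10} in ℤ_20:
(1) I is an additive subgroup? Yes
(2) For r ∈ ℤ_20 and a ∈ I: r·a ∈ I? Yes

Yes, I is an ideal of ℤ_20


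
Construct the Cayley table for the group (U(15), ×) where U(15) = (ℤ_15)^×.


Elements: {1, 2, 4, 7, 8, 11, 13, 14}
Operation: multiplication mod 15
Entry (a, b) = (a × b) mod 15

Cayley table:
   |  1 |  2 |  4 |  7 |  8 | 11 | 13 | 14
 1 |  1 |  2 |  4 |  7 |  8 | 11 | 13 | 14
 2 |  2 |  4 |  8 | 14 |  1 |  7 | 11 | 13
 4 |  4 |  8 |  1 | 13 |  2 | 14 |  7 | 11
 7 |  7 | 14 | 13 |  4 | 11 |  2 |  1 |  8
 8 |  8 |  1 |  2 | 11 |  4 | 13 | 14 |  7
11 | 11 |  7 | 14 |  2 | 13 |  1 |  8 |  4
13 | 13 | 11 |  7 |  1 | 14 |  8 |  4 |  2
14 | 14 | 13 | 11 |  8 |  7 |  4 |  2 |  1


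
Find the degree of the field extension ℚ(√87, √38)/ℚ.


[ℚ(√87,√38):ℚ] = [ℚ(√87,√38):ℚ(√87)]·[ℚ(√87):ℚ] = 2·2 = 4

[ℚ(√87, √38)/ℚ] = 4


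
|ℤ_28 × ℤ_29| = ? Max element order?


|ℤ_28 × ℤ_29| = 28 × 29 = 812
Max element order = lcm(28,29) = 812
Cyclic? Yes (gcd=1)

|ℤ_28×ℤ_29| = 812, max element order = 812


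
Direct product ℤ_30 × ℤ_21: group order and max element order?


|ℤ_30 × ℤ_21| = 30 × 21 = 630
Max element order = lcm(30,21) = 210
Cyclic? No (gcd=3)

|ℤ_30×ℤ_21| = 630, max element order = 210


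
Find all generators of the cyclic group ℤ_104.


g generates ℤ_n iff gcd(g,n) = 1
Prime factors of 104: 2, 13
Generators are g ∈ {1,...,103} not divisible by any of these primes.
Generators: {1, 3, 5, 7, 9, 11, 15, 17, 19, 21, 23, 25, 27, 29, 31, 33, 35, 37, 41, 43, 45, 47, 49, 51, 53, 55, 57, 59, 61, 63, 67, 69, 71, 73, 75, 77, 79, 81, 83, 85, 87, 89, 93, 95, 97, 99, 101, 103}
Number of generators = φ(104) = 48

Generators of ℤ_104 = {1, 3, 5, 7, 9, 11, 15, 17, 19, 21, 23, 25, 27, 29, 31, 33, 35, 37, 41, 43, 45, 47, 49, 51, 53, 55, 57, 59, 61, 63, 67, 69, 71, 73, 75, 77, 79, 81, 83, 85, 87, 89, 93, 95, 97, 99, 101, 103}


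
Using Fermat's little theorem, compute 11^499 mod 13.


Fermat's little theorem: if p is prime and gcd(a,p)=1, then a^(p-1) ≡ 1 (mod p)
p = 13 is prime, gcd(11,13) = 1
Reduce exponent: 499 mod 12 = 7
So 11^499 ≡ 11^7 (mod 13)
11^7 mod 13 = 2

11^499 ≡ 2 (mod 13)


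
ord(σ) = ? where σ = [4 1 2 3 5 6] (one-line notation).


Cycle decomposition: (1 4 3 2)
Cycle lengths: 4
Order = lcm(4) = 4

ord(σ) = 4


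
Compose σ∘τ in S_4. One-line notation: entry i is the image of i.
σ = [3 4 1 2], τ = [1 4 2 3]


σ∘τ: apply τ first, then σ
1 →τ 1 →σ 3
2 →τ 4 →σ 2
3 →τ 2 →σ 4
4 →τ 3 →σ 1

σ∘τ = [3 2 4 1]


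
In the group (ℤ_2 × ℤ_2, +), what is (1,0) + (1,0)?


Operation: componentwise addition mod (2, 2)
(1,0) + (1,0) = ((a₁+b₁) mod 2, (a₂+b₂) mod 2) with a = (1,0), b = (1,0)

(1,0) + (1,0) = (0,0)


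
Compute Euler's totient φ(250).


Factor n: 250 = 2 × 5^3
φ(n) = n · ∏(1 - 1/p) over distinct primes p | n
φ(250) = 250 · (1 - 1/2) · (1 - 1/5) = 100

φ(250) = 100


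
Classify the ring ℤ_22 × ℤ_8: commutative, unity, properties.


Direct product ring; commutative with unity (1,1); but (1,0)·(0,1) = (0,0) gives zero divisors, so not an integral domain
Commutative: Yes
Integral domain: No
Has unity: Yes

ℤ_22 × ℤ_8: Commutative=Yes, Unity=Yes


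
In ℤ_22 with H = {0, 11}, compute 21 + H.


21 + H = {21 + h (mod 22) : h ∈ H}
21+0=21, 21+11=10
21 + H = {10, 21} = 10 + H

21 + H = {10, 21}


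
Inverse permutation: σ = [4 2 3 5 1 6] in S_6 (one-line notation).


To find σ⁻¹, swap domain and range:
σ(1) = 4 → σ⁻¹(4) = 1
σ(2) = 2 → σ⁻¹(2) = 2
σ(3) = 3 → σ⁻¹(3) = 3
σ(4) = 5 → σ⁻¹(5) = 4
σ(5) = 1 → σ⁻¹(1) = 5
σ(6) = 6 → σ⁻¹(6) = 6

σ⁻¹ = [5 2 3 1 4 6]


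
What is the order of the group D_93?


|D_n| = 2n (n rotations and n reflections)
|D_93| = 2×93 = 186

|D_93| = 186


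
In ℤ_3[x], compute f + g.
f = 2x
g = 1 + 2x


Add coefficients mod 3:
x^0: 0 + 1 = 1 (mod 3)
x^1: 2 + 2 = 1 (mod 3)
Result: 1 + x

f + g = 1 + x


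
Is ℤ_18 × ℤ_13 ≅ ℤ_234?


Comparing ℤ_18 × ℤ_13 and ℤ_234:
gcd(18,13) = 1, so ℤ_18 × ℤ_13 ≅ ℤ_234 (CRT)

Yes, ℤ_18 × ℤ_13 ≅ ℤ_234


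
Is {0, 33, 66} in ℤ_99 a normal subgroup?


H = {0, 33, 66} in ℤ_99
ℤ_99 is abelian; every subgroup of an abelian group is normal

Yes, normal subgroup


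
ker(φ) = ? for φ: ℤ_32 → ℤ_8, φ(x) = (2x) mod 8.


Kernel = preimage of identity
ker(φ) = {x ∈ ℤ_32 : 2x ≡ 0 (mod 8)}. Since 8 | 32, φ is well-defined. The kernel is the cyclic subgroup ⟨4⟩ of ℤ_32 (order 8), i.e. {0, 4, 8, 12, 16, 20, 24, 28}

ker(φ) = {0, 4, 8, 12, 16, 20, 24, 28}


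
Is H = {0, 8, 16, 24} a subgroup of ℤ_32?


Subgroup test for H = {0, 8, 16, 24} in (ℤ_32, +):
(1) 0 ∈ H? Yes
(2) Closure: for all a,b ∈ H, (a+b) mod 32 ∈ H? Yes
(3) Inverses: for all a ∈ H, -a mod 32 ∈ H? Yes

Yes, H is a subgroup of ℤ_32


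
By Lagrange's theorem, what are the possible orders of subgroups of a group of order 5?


Lagrange's theorem: |H| divides |G|
|G| = 5
Divisors of 5: 1, 5

Possible subgroup orders: {1, 5}


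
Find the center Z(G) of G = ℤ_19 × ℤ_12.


Z(G) = {g ∈ G | gx = xg for all x ∈ G}
Direct product of abelian groups is abelian, so Z(G) = G

Z(ℤ_19 × ℤ_12) = ℤ_19 × ℤ_12


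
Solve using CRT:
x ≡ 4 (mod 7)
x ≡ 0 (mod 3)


m₁ = 7, m₂ = 3, gcd = 1, so CRT applies. M = m₁·m₂ = 21
Let M₁ = M/m₁ = 3, M₂ = M/m₂ = 7
Find y₁ ≡ M₁⁻¹ (mod m₁): 3⁻¹ ≡ 5 (mod 7)
Find y₂ ≡ M₂⁻¹ (mod m₂): 7⁻¹ ≡ 1 (mod 3)
x = a₁·M₁·y₁ + a₂·M₂·y₂ = 4·3·5 + 0·7·1 = 60
Reduce mod 21: x ≡ 18
Check: 18 mod 7 = 4 ✓, 18 mod 3 = 0 ✓

x ≡ 18 (mod 21)


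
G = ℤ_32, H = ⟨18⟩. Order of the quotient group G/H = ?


|⟨18⟩| = n / gcd(18, 32) = 32 / 2 = 16
H is normal (ℤ_32 is abelian).
|G/H| = |G| / |H| = 32 / 16 = 2

|G/H| = 2


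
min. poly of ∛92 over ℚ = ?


∛92 satisfies x³ - 92 = 0, irreducible over ℚ (no rational root; 92 is not a perfect cube)

Minimal polynomial: x³ - 92


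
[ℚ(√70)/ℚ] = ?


√70 has minimal polynomial x² - 70 (irreducible over ℚ since 70 is squarefree)

[ℚ(√70)/ℚ] = 2


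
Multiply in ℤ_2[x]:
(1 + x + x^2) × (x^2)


Expand and collect like terms; reduce coefficients mod 2:
x^0: 1·0 = 0 ≡ 0 (mod 2)
x^1: 1·0 + 1·0 = 0 ≡ 0 (mod 2)
x^2: 1·1 + 1·0 + 1·0 = 1 ≡ 1 (mod 2)
x^3: 1·1 + 1·0 = 1 ≡ 1 (mod 2)
x^4: 1·1 = 1 ≡ 1 (mod 2)
Result: x^2 + x^3 + x^4

f · g = x^2 + x^3 + x^4


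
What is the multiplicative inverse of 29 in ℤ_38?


Use the extended Euclidean algorithm to write 1 = 29·s + 38·t; then s mod 38 is the inverse.
Euclidean algorithm:
  29 = 0·38 + 29
  38 = 1·29 + 9
  29 = 3·9 + 2
  9 = 4·2 + 1
  2 = 2·1 + 0
gcd(29,38) = 1
Back-substitution gives: 29·(-17) + 38·(13) = 1
So 29⁻¹ ≡ -17 ≡ 21 (mod 38)
Check: 29 × 21 = 609 ≡ 1 (mod 38) ✓

29⁻¹ ≡ 21 (mod 38)


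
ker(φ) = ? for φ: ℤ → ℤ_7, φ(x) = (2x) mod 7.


Kernel = preimage of identity
ker(φ) = {x ∈ ℤ : 2x ≡ 0 (mod 7)}. gcd(2,7) = 1, so 2x ≡ 0 (mod 7) ⟺ x ≡ 0 (mod 7/1 = 7). Hence ker(φ) = 7ℤ

ker(φ) = 7ℤ


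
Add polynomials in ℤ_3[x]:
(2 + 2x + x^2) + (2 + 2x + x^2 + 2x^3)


Add coefficients mod 3:
x^0: 2 + 2 = 1 (mod 3)
x^1: 2 + 2 = 1 (mod 3)
x^2: 1 + 1 = 2 (mod 3)
x^3: 0 + 2 = 2 (mod 3)
Result: 1 + x + 2x^2 + 2x^3

f + g = 1 + x + 2x^2 + 2x^3


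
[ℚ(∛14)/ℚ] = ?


∛14 has minimal polynomial x³ - 14 (irreducible over ℚ since 14 is not a perfect cube)

[ℚ(∛14)/ℚ] = 3


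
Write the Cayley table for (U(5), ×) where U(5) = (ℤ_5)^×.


Elements: {1, 2, 3, 4}
Operation: multiplication mod 5
Entry (a, b) = (a × b) mod 5

Cayley table:
  | 1 | 2 | 3 | 4
1 | 1 | 2 | 3 | 4
2 | 2 | 4 | 1 | 3
3 | 3 | 1 | 4 | 2
4 | 4 | 3 | 2 | 1


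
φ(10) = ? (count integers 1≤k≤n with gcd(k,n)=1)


φ(n) = count of k ∈ {1,...,n} with gcd(k,n)=1
Coprimes to 10: {1, 3, 7, 9}
Count: 4

φ(10) = 4


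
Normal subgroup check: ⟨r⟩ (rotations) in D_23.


H = ⟨r⟩ (rotations) in D_23
The rotation subgroup ⟨r⟩ has index 2 in D_23, so it is normal

Yes, normal subgroup


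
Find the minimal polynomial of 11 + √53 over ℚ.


Let α = 11 + √53. Then α - 11 = √53, so (α - 11)² = 53, giving α² - 22α + 68 = 0. Degree 2 and α ∉ ℚ, so this is the minimal polynomial.

Minimal polynomial: x² - 22x + 68


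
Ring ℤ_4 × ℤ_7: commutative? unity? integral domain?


Direct product ring; commutative with unity (1,1); but (1,0)·(0,1) = (0,0) gives zero divisors, so not an integral domain
Commutative: Yes
Integral domain: No
Has unity: Yes

ℤ_4 × ℤ_7: Commutative=Yes, Unity=Yes


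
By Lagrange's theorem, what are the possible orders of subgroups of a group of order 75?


Lagrange's theorem: |H| divides |G|
|G| = 75
Divisors of 75: 1, 3, 5, 15, 25, 75

Possible subgroup orders: {1, 3, 5, 15, 25, 75}


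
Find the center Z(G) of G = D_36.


Z(G) = {g ∈ G | gx = xg for all x ∈ G}
For even n, Z(D_n) = {e, r^(n/2)}: the 180° rotation r^18 commutes with every reflection and rotation

Z(D_36) = {e, r^18}


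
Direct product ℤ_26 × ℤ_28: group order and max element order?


|ℤ_26 × ℤ_28| = 26 × 28 = 728
Max element order = lcm(26,28) = 364
Cyclic? No (gcd=2)

|ℤ_26×ℤ_28| = 728, max element order = 364


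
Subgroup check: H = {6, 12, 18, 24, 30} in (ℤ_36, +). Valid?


Subgroup test for H = {6, 12, 18, 24, 30} in (ℤ_36, +):
(1) 0 ∈ H? No
(2) Closure: for all a,b ∈ H, (a+b) mod 36 ∈ H? No  [counterexample: 6 + 30 = 0 ∉ H]
(3) Inverses: for all a ∈ H, -a mod 36 ∈ H? Yes

No, H is not a subgroup of ℤ_36


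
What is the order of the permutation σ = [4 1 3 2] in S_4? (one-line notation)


Cycle decomposition: (1 4 2)
Cycle lengths: 3
Order = lcm(3) = 3

ord(σ) = 3


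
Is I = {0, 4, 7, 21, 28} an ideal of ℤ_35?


Check ideal conditions for I = {0, 4, 7, 21, 28} in ℤ_35:
(1) I is an additive subgroup? No
(2) For r ∈ ℤ_35 and a ∈ I: r·a ∈ I? No  [counterexample: r=2, a=4, r·a mod 35 = 8 ∉ I]

No, I is not an ideal of ℤ_35


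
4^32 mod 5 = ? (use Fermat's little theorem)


Fermat's little theorem: if p is prime and gcd(a,p)=1, then a^(p-1) ≡ 1 (mod p)
p = 5 is prime, gcd(4,5) = 1
Reduce exponent: 32 mod 4 = 0
So 4^32 ≡ 4^0 (mod 5)
4^0 = 1

4^32 ≡ 1 (mod 5)


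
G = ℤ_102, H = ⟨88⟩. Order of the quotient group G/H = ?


|⟨88⟩| = n / gcd(88, 102) = 102 / 2 = 51
H is normal (ℤ_102 is abelian).
|G/H| = |G| / |H| = 102 / 51 = 2

|G/H| = 2


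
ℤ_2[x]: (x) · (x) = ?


Expand and collect like terms; reduce coefficients mod 2:
x^0: 0·0 = 0 ≡ 0 (mod 2)
x^1: 0·1 + 1·0 = 0 ≡ 0 (mod 2)
x^2: 1·1 = 1 ≡ 1 (mod 2)
Result: x^2

f · g = x^2


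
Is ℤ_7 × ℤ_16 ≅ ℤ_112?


Comparing ℤ_7 × ℤ_16 and ℤ_112:
gcd(7,16) = 1, so ℤ_7 × ℤ_16 ≅ ℤ_112 (CRT)

Yes, ℤ_7 × ℤ_16 ≅ ℤ_112


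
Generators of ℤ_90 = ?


g generates ℤ_n iff gcd(g,n) = 1
Prime factors of 90: 2, 3, 5
Generators are g ∈ {1,...,89} not divisible by any of these primes.
Generators: {1, 7, 11, 13, 17, 19, 23, 29, 31, 37, 41, 43, 47, 49, 53, 59, 61, 67, 71, 73, 77, 79, 83, 89}
Number of generators = φ(90) = 24

Generators of ℤ_90 = {1, 7, 11, 13, 17, 19, 23, 29, 31, 37, 41, 43, 47, 49, 53, 59, 61, 67, 71, 73, 77, 79, 83, 89}


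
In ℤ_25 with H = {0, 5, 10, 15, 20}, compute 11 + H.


11 + H = {11 + h (mod 25) : h ∈ H}
11+0=11, 11+5=16, 11+10=21, 11+15=1, 11+20=6
11 + H = {1, 6, 11, 16, 21} = 1 + H

11 + H = {1, 6, 11, 16, 21}


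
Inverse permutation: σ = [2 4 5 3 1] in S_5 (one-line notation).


To find σ⁻¹, swap domain and range:
σ(1) = 2 → σ⁻¹(2) = 1
σ(2) = 4 → σ⁻¹(4) = 2
σ(3) = 5 → σ⁻¹(5) = 3
σ(4) = 3 → σ⁻¹(3) = 4
σ(5) = 1 → σ⁻¹(1) = 5

σ⁻¹ = [5 1 4 2 3]


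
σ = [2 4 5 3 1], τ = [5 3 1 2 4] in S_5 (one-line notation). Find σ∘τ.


σ∘τ: apply τ first, then σ
1 →τ 5 →σ 1
2 →τ 3 →σ 5
3 →τ 1 →σ 2
4 →τ 2 →σ 4
5 →τ 4 →σ 3

σ∘τ = [1 5 2 4 3]


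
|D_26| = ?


|D_n| = 2n (n rotations and n reflections)
|D_26| = 2×26 = 52

|D_26| = 52


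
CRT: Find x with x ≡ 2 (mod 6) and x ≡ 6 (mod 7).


m₁ = 6, m₂ = 7, gcd = 1, so CRT applies. M = m₁·m₂ = 42
Let M₁ = M/m₁ = 7, M₂ = M/m₂ = 6
Find y₁ ≡ M₁⁻¹ (mod m₁): 7⁻¹ ≡ 1 (mod 6)
Find y₂ ≡ M₂⁻¹ (mod m₂): 6⁻¹ ≡ 6 (mod 7)
x = a₁·M₁·y₁ + a₂·M₂·y₂ = 2·7·1 + 6·6·6 = 230
Reduce mod 42: x ≡ 20
Check: 20 mod 6 = 2 ✓, 20 mod 7 = 6 ✓

x ≡ 20 (mod 42)


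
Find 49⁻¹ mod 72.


Use the extended Euclidean algorithm to write 1 = 49·s + 72·t; then s mod 72 is the inverse.
Euclidean algorithm:
  49 = 0·72 + 49
  72 = 1·49 + 23
  49 = 2·23 + 3
  23 = 7·3 + 2
  3 = 1·2 + 1
  2 = 2·1 + 0
gcd(49,72) = 1
Back-substitution gives: 49·(25) + 72·(-17) = 1
So 49⁻¹ ≡ 25 ≡ 25 (mod 72)
Check: 49 × 25 = 1225 ≡ 1 (mod 72) ✓

49⁻¹ ≡ 25 (mod 72)


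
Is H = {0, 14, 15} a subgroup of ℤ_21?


Subgroup test for H = {0, 14, 15} in (ℤ_21, +):
(1) 0 ∈ H? Yes
(2) Closure: for all a,b ∈ H, (a+b) mod 21 ∈ H? No  [counterexample: 14 + 14 = 7 ∉ H]
(3) Inverses: for all a ∈ H, -a mod 21 ∈ H? No

No, H is not a subgroup of ℤ_21


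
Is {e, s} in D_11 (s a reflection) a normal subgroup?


H = {e, s} in D_11 (s a reflection)
r·s·r⁻¹ = sr⁻² ≠ s for n ≥ 3, so {e, s} is not closed under conjugation

No, not a normal subgroup


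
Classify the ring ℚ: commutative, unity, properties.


ℚ is a field: commutative, has unity, every nonzero element is a unit (hence an integral domain)
Commutative: Yes
Integral domain: Yes
Has unity: Yes

ℚ: Commutative=Yes, Unity=Yes


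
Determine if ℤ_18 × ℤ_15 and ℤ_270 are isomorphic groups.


Comparing ℤ_18 × ℤ_15 and ℤ_270:
gcd(18,15) = 3 ≠ 1. Max element order in ℤ_18×ℤ_15 is lcm(18,15) = 90 < 270, so it has no element of order 270

No, ℤ_18 × ℤ_15 ≇ ℤ_270


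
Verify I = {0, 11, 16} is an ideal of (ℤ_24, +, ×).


Check ideal conditions for I = {0, 11, 16} in ℤ_24:
(1) I is an additive subgroup? No
(2) For r ∈ ℤ_24 and a ∈ I: r·a ∈ I? No  [counterexample: r=2, a=11, r·a mod 24 = 22 ∉ I]

No, I is not an ideal of ℤ_24


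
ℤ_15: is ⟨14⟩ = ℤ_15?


g generates ℤ_n iff gcd(g, n) = 1
gcd(14, 15) = 1
Since gcd = 1, 14 is a generator.

Yes, 14 generates ℤ_15


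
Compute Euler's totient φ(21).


φ(n) = count of k ∈ {1,...,n} with gcd(k,n)=1
Coprimes to 21: {1, 2, 4, 5, 8, 10, 11, 13, 16, 17, 19, 20}
Count: 12

φ(21) = 12


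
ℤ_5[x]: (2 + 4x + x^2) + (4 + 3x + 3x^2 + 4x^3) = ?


Add coefficients mod 5:
x^0: 2 + 4 = 1 (mod 5)
x^1: 4 + 3 = 2 (mod 5)
x^2: 1 + 3 = 4 (mod 5)
x^3: 0 + 4 = 4 (mod 5)
Result: 1 + 2x + 4x^2 + 4x^3

f + g = 1 + 2x + 4x^2 + 4x^3


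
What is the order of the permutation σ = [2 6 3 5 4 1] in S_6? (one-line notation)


Cycle decomposition: (1 2 6) (4 5)
Cycle lengths: 3, 2
Order = lcm(3, 2) = 6

ord(σ) = 6


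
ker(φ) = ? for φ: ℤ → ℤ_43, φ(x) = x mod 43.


Kernel = preimage of identity
ker(φ) = {x ∈ ℤ : x ≡ 0 (mod 43)} = 43ℤ = {0, ±43, ±86, ...}

ker(φ) = 43ℤ


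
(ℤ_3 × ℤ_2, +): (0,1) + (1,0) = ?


Operation: componentwise addition mod (3, 2)
(0,1) + (1,0) = ((a₁+b₁) mod 3, (a₂+b₂) mod 2) with a = (0,1), b = (1,0)

(0,1) + (1,0) = (1,1)


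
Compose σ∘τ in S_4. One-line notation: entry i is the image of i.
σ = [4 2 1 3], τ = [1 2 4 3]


σ∘τ: apply τ first, then σ
1 →τ 1 →σ 4
2 →τ 2 →σ 2
3 →τ 4 →σ 3
4 →τ 3 →σ 1

σ∘τ = [4 2 3 1]


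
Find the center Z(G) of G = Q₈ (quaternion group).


Z(G) = {g ∈ G | gx = xg for all x ∈ G}
In Q₈ = {±1, ±i, ±j, ±k}, only ±1 commute with every element

Z(Q₈ (quaternion group)) = {1, -1}


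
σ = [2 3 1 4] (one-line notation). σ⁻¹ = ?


To find σ⁻¹, swap domain and range:
σ(1) = 2 → σ⁻¹(2) = 1
σ(2) = 3 → σ⁻¹(3) = 2
σ(3) = 1 → σ⁻¹(1) = 3
σ(4) = 4 → σ⁻¹(4) = 4

σ⁻¹ = [3 1 2 4]


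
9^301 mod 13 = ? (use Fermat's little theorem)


Fermat's little theorem: if p is prime and gcd(a,p)=1, then a^(p-1) ≡ 1 (mod p)
p = 13 is prime, gcd(9,13) = 1
Reduce exponent: 301 mod 12 = 1
So 9^301 ≡ 9^1 (mod 13)
9^1 mod 13 = 9

9^301 ≡ 9 (mod 13)


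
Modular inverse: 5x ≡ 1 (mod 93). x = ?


Use the extended Euclidean algorithm to write 1 = 5·s + 93·t; then s mod 93 is the inverse.
Euclidean algorithm:
  5 = 0·93 + 5
  93 = 18·5 + 3
  5 = 1·3 + 2
  3 = 1·2 + 1
  2 = 2·1 + 0
gcd(5,93) = 1
Back-substitution gives: 5·(-37) + 93·(2) = 1
So 5⁻¹ ≡ -37 ≡ 56 (mod 93)
Check: 5 × 56 = 280 ≡ 1 (mod 93) ✓

5⁻¹ ≡ 56 (mod 93)


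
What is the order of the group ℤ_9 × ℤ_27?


|A × B| = |A| · |B|
|ℤ_9 × ℤ_27| = 9 × 27 = 243

|ℤ_9 × ℤ_27| = 243


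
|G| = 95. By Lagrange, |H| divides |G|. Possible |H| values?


Lagrange's theorem: |H| divides |G|
|G| = 95
Divisors of 95: 1, 5, 19, 95

Possible subgroup orders: {1, 5, 19, 95}


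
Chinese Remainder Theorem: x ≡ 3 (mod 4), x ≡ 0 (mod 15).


m₁ = 4, m₂ = 15, gcd = 1, so CRT applies. M = m₁·m₂ = 60
Let M₁ = M/m₁ = 15, M₂ = M/m₂ = 4
Find y₁ ≡ M₁⁻¹ (mod m₁): 15⁻¹ ≡ 3 (mod 4)
Find y₂ ≡ M₂⁻¹ (mod m₂): 4⁻¹ ≡ 4 (mod 15)
x = a₁·M₁·y₁ + a₂·M₂·y₂ = 3·15·3 + 0·4·4 = 135
Reduce mod 60: x ≡ 15
Check: 15 mod 4 = 3 ✓, 15 mod 15 = 0 ✓

x ≡ 15 (mod 60)


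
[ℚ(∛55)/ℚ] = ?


∛55 has minimal polynomial x³ - 55 (irreducible over ℚ since 55 is not a perfect cube)

[ℚ(∛55)/ℚ] = 3


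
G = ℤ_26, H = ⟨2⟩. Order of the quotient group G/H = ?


|⟨2⟩| = n / gcd(2, 26) = 26 / 2 = 13
H is normal (ℤ_26 is abelian).
|G/H| = |G| / |H| = 26 / 13 = 2

|G/H| = 2


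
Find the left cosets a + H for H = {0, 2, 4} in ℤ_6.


H = {0, 2, 4}, |H| = 3
Number of cosets = |G|/|H| = 6/3 = 2
0 + H = {0, 2, 4}
1 + H = {1, 3, 5}

Cosets: 0+H={0,2,4}; 1+H={1,3,5}


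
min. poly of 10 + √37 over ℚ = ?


Let α = 10 + √37. Then α - 10 = √37, so (α - 10)² = 37, giving α² - 20α + 63 = 0. Degree 2 and α ∉ ℚ, so this is the minimal polynomial.

Minimal polynomial: x² - 20x + 63


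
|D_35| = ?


|D_n| = 2n (n rotations and n reflections)
|D_35| = 2×35 = 70

|D_35| = 70


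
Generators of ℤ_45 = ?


g generates ℤ_n iff gcd(g,n) = 1
Prime factors of 45: 3, 5
Generators are g ∈ {1,...,44} not divisible by any of these primes.
Generators: {1, 2, 4, 7, 8, 11, 13, 14, 16, 17, 19, 22, 23, 26, 28, 29, 31, 32, 34, 37, 38, 41, 43, 44}
Number of generators = φ(45) = 24

Generators of ℤ_45 = {1, 2, 4, 7, 8, 11, 13, 14, 16, 17, 19, 22, 23, 26, 28, 29, 31, 32, 34, 37, 38, 41, 43, 44}


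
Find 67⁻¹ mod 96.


Use the extended Euclidean algorithm to write 1 = 67·s + 96·t; then s mod 96 is the inverse.
Euclidean algorithm:
  67 = 0·96 + 67
  96 = 1·67 + 29
  67 = 2·29 + 9
  29 = 3·9 + 2
  9 = 4·2 + 1
  2 = 2·1 + 0
gcd(67,96) = 1
Back-substitution gives: 67·(43) + 96·(-30) = 1
So 67⁻¹ ≡ 43 ≡ 43 (mod 96)
Check: 67 × 43 = 2881 ≡ 1 (mod 96) ✓

67⁻¹ ≡ 43 (mod 96)


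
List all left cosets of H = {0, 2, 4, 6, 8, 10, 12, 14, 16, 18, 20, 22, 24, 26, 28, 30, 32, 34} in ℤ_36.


H = {0, 2, 4, 6, 8, 10, 12, 14, 16, 18, 20, 22, 24, 26, 28, 30, 32, 34}, |H| = 18
Number of cosets = |G|/|H| = 36/18 = 2
0 + H = {0, 2, 4, 6, 8, 10, 12, 14, 16, 18, 20, 22, 24, 26, 28, 30, 32, 34}
1 + H = {1, 3, 5, 7, 9, 11, 13, 15, 17, 19, 21, 23, 25, 27, 29, 31, 33, 35}

Cosets: 0+H={0,2,4,6,8,10,12,14,16,18,20,22,24,26,28,30,32,34}; 1+H={1,3,5,7,9,11,13,15,17,19,21,23,25,27,29,31,33,35}


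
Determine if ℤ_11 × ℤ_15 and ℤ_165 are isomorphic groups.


Comparing ℤ_11 × ℤ_15 and ℤ_165:
gcd(11,15) = 1, so ℤ_11 × ℤ_15 ≅ ℤ_165 (CRT)

Yes, ℤ_11 × ℤ_15 ≅ ℤ_165


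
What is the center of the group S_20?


Z(G) = {g ∈ G | gx = xg for all x ∈ G}
S_n is non-abelian for n ≥ 3; Z(S_20) is trivial

Z(S_20) = {e}


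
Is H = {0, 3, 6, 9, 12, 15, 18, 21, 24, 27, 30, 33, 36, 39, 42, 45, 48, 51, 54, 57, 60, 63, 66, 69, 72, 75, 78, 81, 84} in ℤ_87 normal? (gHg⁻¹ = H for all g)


H = {0, 3, 6, 9, 12, 15, 18, 21, 24, 27, 30, 33, 36, 39, 42, 45, 48, 51, 54, 57, 60, 63, 66, 69, 72, 75, 78, 81, 84} in ℤ_87
ℤ_87 is abelian; every subgroup of an abelian group is normal

Yes, normal subgroup


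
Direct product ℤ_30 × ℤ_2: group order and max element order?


|ℤ_30 × ℤ_2| = 30 × 2 = 60
Max element order = lcm(30,2) = 30
Cyclic? No (gcd=2)

|ℤ_30×ℤ_2| = 60, max element order = 30


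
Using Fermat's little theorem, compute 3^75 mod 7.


Fermat's little theorem: if p is prime and gcd(a,p)=1, then a^(p-1) ≡ 1 (mod p)
p = 7 is prime, gcd(3,7) = 1
Reduce exponent: 75 mod 6 = 3
So 3^75 ≡ 3^3 (mod 7)
3^3 mod 7 = 6

3^75 ≡ 6 (mod 7)


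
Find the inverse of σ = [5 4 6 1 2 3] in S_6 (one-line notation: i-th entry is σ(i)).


To find σ⁻¹, swap domain and range:
σ(1) = 5 → σ⁻¹(5) = 1
σ(2) = 4 → σ⁻¹(4) = 2
σ(3) = 6 → σ⁻¹(6) = 3
σ(4) = 1 → σ⁻¹(1) = 4
σ(5) = 2 → σ⁻¹(2) = 5
σ(6) = 3 → σ⁻¹(3) = 6

σ⁻¹ = [4 5 6 2 1 3]


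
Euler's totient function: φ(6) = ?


φ(n) = count of k ∈ {1,...,n} with gcd(k,n)=1
Coprimes to 6: {1, 5}
Count: 2

φ(6) = 2


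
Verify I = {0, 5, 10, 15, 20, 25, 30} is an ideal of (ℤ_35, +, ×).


Check ideal conditions for I = {0, 5, 10, 15, 20, 25, 30} in ℤ_35:
(1) I is an additive subgroup? Yes
(2) For r ∈ ℤ_35 and a ∈ I: r·a ∈ I? Yes

Yes, I is an ideal of ℤ_35


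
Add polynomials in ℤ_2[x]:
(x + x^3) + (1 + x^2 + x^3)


Add coefficients mod 2:
x^0: 0 + 1 = 1 (mod 2)
x^1: 1 + 0 = 1 (mod 2)
x^2: 0 + 1 = 1 (mod 2)
x^3: 1 + 1 = 0 (mod 2)
Result: 1 + x + x^2

f + g = 1 + x + x^2


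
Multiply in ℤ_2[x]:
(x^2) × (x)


Expand and collect like terms; reduce coefficients mod 2:
x^0: 0·0 = 0 ≡ 0 (mod 2)
x^1: 0·1 + 0·0 = 0 ≡ 0 (mod 2)
x^2: 0·1 + 1·0 = 0 ≡ 0 (mod 2)
x^3: 1·1 = 1 ≡ 1 (mod 2)
Result: x^3

f · g = x^3


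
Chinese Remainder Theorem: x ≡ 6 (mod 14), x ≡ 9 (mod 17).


m₁ = 14, m₂ = 17, gcd = 1, so CRT applies. M = m₁·m₂ = 238
Let M₁ = M/m₁ = 17, M₂ = M/m₂ = 14
Find y₁ ≡ M₁⁻¹ (mod m₁): 17⁻¹ ≡ 5 (mod 14)
Find y₂ ≡ M₂⁻¹ (mod m₂): 14⁻¹ ≡ 11 (mod 17)
x = a₁·M₁·y₁ + a₂·M₂·y₂ = 6·17·5 + 9·14·11 = 1896
Reduce mod 238: x ≡ 230
Check: 230 mod 14 = 6 ✓, 230 mod 17 = 9 ✓

x ≡ 230 (mod 238)


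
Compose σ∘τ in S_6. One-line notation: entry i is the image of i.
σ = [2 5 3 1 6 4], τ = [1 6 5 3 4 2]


σ∘τ: apply τ first, then σ
1 →τ 1 →σ 2
2 →τ 6 →σ 4
3 →τ 5 →σ 6
4 →τ 3 →σ 3
5 →τ 4 →σ 1
6 →τ 2 →σ 5

σ∘τ = [2 4 6 3 1 5]


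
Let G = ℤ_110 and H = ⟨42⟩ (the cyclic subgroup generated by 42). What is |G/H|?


|⟨42⟩| = n / gcd(42, 110) = 110 / 2 = 55
H is normal (ℤ_110 is abelian).
|G/H| = |G| / |H| = 110 / 55 = 2

|G/H| = 2


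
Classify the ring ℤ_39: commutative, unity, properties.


ℤ_39 is a commutative ring with unity 1; 39 = 3×13 is composite, so 3·13 ≡ 0 gives zero divisors (not an integral domain)
Commutative: Yes
Integral domain: No
Has unity: Yes

ℤ_39: Commutative=Yes, Unity=Yes


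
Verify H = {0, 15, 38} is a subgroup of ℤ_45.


Subgroup test for H = {0, 15, 38} in (ℤ_45, +):
(1) 0 ∈ H? Yes
(2) Closure: for all a,b ∈ H, (a+b) mod 45 ∈ H? No  [counterexample: 15 + 15 = 30 ∉ H]
(3) Inverses: for all a ∈ H, -a mod 45 ∈ H? No

No, H is not a subgroup of ℤ_45


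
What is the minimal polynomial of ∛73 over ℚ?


∛73 satisfies x³ - 73 = 0, irreducible over ℚ (no rational root; 73 is not a perfect cube)

Minimal polynomial: x³ - 73


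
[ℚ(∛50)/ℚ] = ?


∛50 has minimal polynomial x³ - 50 (irreducible over ℚ since 50 is not a perfect cube)

[ℚ(∛50)/ℚ] = 3


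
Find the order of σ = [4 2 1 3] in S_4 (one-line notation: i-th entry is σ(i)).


Cycle decomposition: (1 4 3)
Cycle lengths: 3
Order = lcm(3) = 3

ord(σ) = 3


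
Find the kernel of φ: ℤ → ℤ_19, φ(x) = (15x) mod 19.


Kernel = preimage of identity
ker(φ) = {x ∈ ℤ : 15x ≡ 0 (mod 19)}. gcd(15,19) = 1, so 15x ≡ 0 (mod 19) ⟺ x ≡ 0 (mod 19/1 = 19). Hence ker(φ) = 19ℤ

ker(φ) = 19ℤ


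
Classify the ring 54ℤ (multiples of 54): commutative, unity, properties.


54ℤ is a commutative ring under +,× but has no multiplicative identity (1 ∉ 54ℤ); it has no zero divisors, but without unity it is not an integral domain
Commutative: Yes
Integral domain: No
Has unity: No

54ℤ (multiples of 54): Commutative=Yes, Unity=No


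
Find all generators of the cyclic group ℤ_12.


g generates ℤ_n iff gcd(g,n) = 1
Checking each g ∈ {1,...,11}:
gcd(1,12) = 1
gcd(2,12) = 2
gcd(3,12) = 3
gcd(4,12) = 4
gcd(5,12) = 1
gcd(6,12) = 6
gcd(7,12) = 1
gcd(8,12) = 4
gcd(9,12) = 3
gcd(10,12) = 2
gcd(11,12) = 1
Generators: {1, 5, 7, 11}
Number of generators = φ(12) = 4

Generators of ℤ_12 = {1, 5, 7, 11}


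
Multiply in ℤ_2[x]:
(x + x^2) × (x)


Expand and collect like terms; reduce coefficients mod 2:
x^0: 0·0 = 0 ≡ 0 (mod 2)
x^1: 0·1 + 1·0 = 0 ≡ 0 (mod 2)
x^2: 1·1 + 1·0 = 1 ≡ 1 (mod 2)
x^3: 1·1 = 1 ≡ 1 (mod 2)
Result: x^2 + x^3

f · g = x^2 + x^3


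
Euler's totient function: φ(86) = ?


Factor n: 86 = 2 × 43
φ(n) = n · ∏(1 - 1/p) over distinct primes p | n
φ(86) = 86 · (1 - 1/2) · (1 - 1/43) = 42

φ(86) = 42


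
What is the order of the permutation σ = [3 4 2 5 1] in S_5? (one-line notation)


Cycle decomposition: (1 3 2 4 5)
Cycle lengths: 5
Order = lcm(5) = 5

ord(σ) = 5


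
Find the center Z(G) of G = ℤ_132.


Z(G) = {g ∈ G | gx = xg for all x ∈ G}
ℤ_132 is abelian, so Z(G) = G

Z(ℤ_132) = ℤ_132


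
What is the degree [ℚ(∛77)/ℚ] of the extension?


∛77 has minimal polynomial x³ - 77 (irreducible over ℚ since 77 is not a perfect cube)

[ℚ(∛77)/ℚ] = 3


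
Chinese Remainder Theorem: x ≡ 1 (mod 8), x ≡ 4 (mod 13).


m₁ = 8, m₂ = 13, gcd = 1, so CRT applies. M = m₁·m₂ = 104
Let M₁ = M/m₁ = 13, M₂ = M/m₂ = 8
Find y₁ ≡ M₁⁻¹ (mod m₁): 13⁻¹ ≡ 5 (mod 8)
Find y₂ ≡ M₂⁻¹ (mod m₂): 8⁻¹ ≡ 5 (mod 13)
x = a₁·M₁·y₁ + a₂·M₂·y₂ = 1·13·5 + 4·8·5 = 225
Reduce mod 104: x ≡ 17
Check: 17 mod 8 = 1 ✓, 17 mod 13 = 4 ✓

x ≡ 17 (mod 104)


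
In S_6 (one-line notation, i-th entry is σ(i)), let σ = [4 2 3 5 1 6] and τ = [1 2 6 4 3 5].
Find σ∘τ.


σ∘τ: apply τ first, then σ
1 →τ 1 →σ 4
2 →τ 2 →σ 2
3 →τ 6 →σ 6
4 →τ 4 →σ 5
5 →τ 3 →σ 3
6 →τ 5 →σ 1

σ∘τ = [4 2 6 5 3 1]


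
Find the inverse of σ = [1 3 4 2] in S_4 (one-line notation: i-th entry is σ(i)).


To find σ⁻¹, swap domain and range:
σ(1) = 1 → σ⁻¹(1) = 1
σ(2) = 3 → σ⁻¹(3) = 2
σ(3) = 4 → σ⁻¹(4) = 3
σ(4) = 2 → σ⁻¹(2) = 4

σ⁻¹ = [1 4 2 3]


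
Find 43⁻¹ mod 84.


Use the extended Euclidean algorithm to write 1 = 43·s + 84·t; then s mod 84 is the inverse.
Euclidean algorithm:
  43 = 0·84 + 43
  84 = 1·43 + 41
  43 = 1·41 + 2
  41 = 20·2 + 1
  2 = 2·1 + 0
gcd(43,84) = 1
Back-substitution gives: 43·(-41) + 84·(21) = 1
So 43⁻¹ ≡ -41 ≡ 43 (mod 84)
Check: 43 × 43 = 1849 ≡ 1 (mod 84) ✓

43⁻¹ ≡ 43 (mod 84)


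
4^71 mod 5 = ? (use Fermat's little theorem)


Fermat's little theorem: if p is prime and gcd(a,p)=1, then a^(p-1) ≡ 1 (mod p)
p = 5 is prime, gcd(4,5) = 1
Reduce exponent: 71 mod 4 = 3
So 4^71 ≡ 4^3 (mod 5)
4^3 mod 5 = 4

4^71 ≡ 4 (mod 5)


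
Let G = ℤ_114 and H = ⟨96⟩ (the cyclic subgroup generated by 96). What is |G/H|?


|⟨96⟩| = n / gcd(96, 114) = 114 / 6 = 19
H is normal (ℤ_114 is abelian).
|G/H| = |G| / |H| = 114 / 19 = 6

|G/H| = 6


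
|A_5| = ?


|A_n| = n!/2 (even permutations)
|A_5| = 5!/2 = 120/2 = 60

|A_5| = 60


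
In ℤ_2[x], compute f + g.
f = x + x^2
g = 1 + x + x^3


Add coefficients mod 2:
x^0: 0 + 1 = 1 (mod 2)
x^1: 1 + 1 = 0 (mod 2)
x^2: 1 + 0 = 1 (mod 2)
x^3: 0 + 1 = 1 (mod 2)
Result: 1 + x^2 + x^3

f + g = 1 + x^2 + x^3


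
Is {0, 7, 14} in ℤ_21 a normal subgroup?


H = {0, 7, 14} in ℤ_21
ℤ_21 is abelian; every subgroup of an abelian group is normal

Yes, normal subgroup


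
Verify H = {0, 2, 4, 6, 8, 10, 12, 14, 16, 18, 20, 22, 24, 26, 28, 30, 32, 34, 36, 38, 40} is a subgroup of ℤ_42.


Subgroup test for H = {0, 2, 4, 6, 8, 10, 12, 14, 16, 18, 20, 22, 24, 26, 28, 30, 32, 34, 36, 38, 40} in (ℤ_42, +):
(1) 0 ∈ H? Yes
(2) Closure: for all a,b ∈ H, (a+b) mod 42 ∈ H? Yes
(3) Inverses: for all a ∈ H, -a mod 42 ∈ H? Yes

Yes, H is a subgroup of ℤ_42
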